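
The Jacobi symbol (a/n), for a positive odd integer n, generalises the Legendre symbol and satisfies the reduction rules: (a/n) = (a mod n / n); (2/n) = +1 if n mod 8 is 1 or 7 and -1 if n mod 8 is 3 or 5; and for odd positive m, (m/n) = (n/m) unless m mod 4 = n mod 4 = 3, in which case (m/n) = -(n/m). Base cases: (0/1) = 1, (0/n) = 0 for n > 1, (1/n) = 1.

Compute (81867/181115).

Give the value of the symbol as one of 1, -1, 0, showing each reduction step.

reciprocity: (81867/181115) = -1·(181115/81867) since 81867 mod 4 = 3, 181115 mod 4 = 3; sign now -1
(181115/81867) = (17381/81867)   [reduce mod 81867]
reciprocity: (17381/81867) = +1·(81867/17381) since 17381 mod 4 = 1, 81867 mod 4 = 3; sign now -1
(81867/17381) = (12343/17381)   [reduce mod 17381]
reciprocity: (12343/17381) = +1·(17381/12343) since 12343 mod 4 = 3, 17381 mod 4 = 1; sign now -1
(17381/12343) = (5038/12343)   [reduce mod 12343]
5038 = 2^1·2519; (2/12343) = +1 since 12343 mod 8 = 7, so (5038/12343) = (+1)^1·(2519/12343); sign now -1
reciprocity: (2519/12343) = -1·(12343/2519) since 2519 mod 4 = 3, 12343 mod 4 = 3; sign now +1
(12343/2519) = (2267/2519)   [reduce mod 2519]
reciprocity: (2267/2519) = -1·(2519/2267) since 2267 mod 4 = 3, 2519 mod 4 = 3; sign now -1
(2519/2267) = (252/2267)   [reduce mod 2267]
252 = 2^2·63; (2/2267) = -1 since 2267 mod 8 = 3, so (252/2267) = (-1)^2·(63/2267); sign now -1
reciprocity: (63/2267) = -1·(2267/63) since 63 mod 4 = 3, 2267 mod 4 = 3; sign now +1
(2267/63) = (62/63)   [reduce mod 63]
62 = 2^1·31; (2/63) = +1 since 63 mod 8 = 7, so (62/63) = (+1)^1·(31/63); sign now +1
reciprocity: (31/63) = -1·(63/31) since 31 mod 4 = 3, 63 mod 4 = 3; sign now -1
(63/31) = (1/31)   [reduce mod 31]
(1/31) = 1; final value = sign = -1

-1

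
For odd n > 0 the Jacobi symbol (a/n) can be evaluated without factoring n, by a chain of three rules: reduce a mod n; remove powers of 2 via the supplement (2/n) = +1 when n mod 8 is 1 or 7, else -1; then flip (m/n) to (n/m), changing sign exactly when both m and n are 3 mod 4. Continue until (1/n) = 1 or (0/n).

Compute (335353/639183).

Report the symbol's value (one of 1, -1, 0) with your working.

1

reciprocity: (335353/639183) = +1·(639183/335353) since 335353 mod 4 = 1, 639183 mod 4 = 3; sign now +1
(639183/335353) = (303830/335353)   [reduce mod 335353]
303830 = 2^1·151915; (2/335353) = +1 since 335353 mod 8 = 1, so (303830/335353) = (+1)^1·(151915/335353); sign now +1
reciprocity: (151915/335353) = +1·(335353/151915) since 151915 mod 4 = 3, 335353 mod 4 = 1; sign now +1
(335353/151915) = (31523/151915)   [reduce mod 151915]
reciprocity: (31523/151915) = -1·(151915/31523) since 31523 mod 4 = 3, 151915 mod 4 = 3; sign now -1
(151915/31523) = (25823/31523)   [reduce mod 31523]
reciprocity: (25823/31523) = -1·(31523/25823) since 25823 mod 4 = 3, 31523 mod 4 = 3; sign now +1
(31523/25823) = (5700/25823)   [reduce mod 25823]
5700 = 2^2·1425; (2/25823) = +1 since 25823 mod 8 = 7, so (5700/25823) = (+1)^2·(1425/25823); sign now +1
reciprocity: (1425/25823) = +1·(25823/1425) since 1425 mod 4 = 1, 25823 mod 4 = 3; sign now +1
(25823/1425) = (173/1425)   [reduce mod 1425]
reciprocity: (173/1425) = +1·(1425/173) since 173 mod 4 = 1, 1425 mod 4 = 1; sign now +1
(1425/173) = (41/173)   [reduce mod 173]
reciprocity: (41/173) = +1·(173/41) since 41 mod 4 = 1, 173 mod 4 = 1; sign now +1
(173/41) = (9/41)   [reduce mod 41]
reciprocity: (9/41) = +1·(41/9) since 9 mod 4 = 1, 41 mod 4 = 1; sign now +1
(41/9) = (5/9)   [reduce mod 9]
reciprocity: (5/9) = +1·(9/5) since 5 mod 4 = 1, 9 mod 4 = 1; sign now +1
(9/5) = (4/5)   [reduce mod 5]
4 = 2^2·1; (2/5) = -1 since 5 mod 8 = 5, so (4/5) = (-1)^2·(1/5); sign now +1
(1/5) = 1; final value = sign = +1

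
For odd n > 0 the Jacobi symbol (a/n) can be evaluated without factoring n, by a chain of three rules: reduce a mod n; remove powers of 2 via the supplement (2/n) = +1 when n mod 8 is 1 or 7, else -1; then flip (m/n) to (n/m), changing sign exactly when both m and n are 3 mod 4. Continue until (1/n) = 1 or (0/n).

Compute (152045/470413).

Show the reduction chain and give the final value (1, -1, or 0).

reciprocity: (152045/470413) = +1·(470413/152045) since 152045 mod 4 = 1, 470413 mod 4 = 1; sign now +1
(470413/152045) = (14278/152045)   [reduce mod 152045]
14278 = 2^1·7139; (2/152045) = -1 since 152045 mod 8 = 5, so (14278/152045) = (-1)^1·(7139/152045); sign now -1
reciprocity: (7139/152045) = +1·(152045/7139) since 7139 mod 4 = 3, 152045 mod 4 = 1; sign now -1
(152045/7139) = (2126/7139)   [reduce mod 7139]
2126 = 2^1·1063; (2/7139) = -1 since 7139 mod 8 = 3, so (2126/7139) = (-1)^1·(1063/7139); sign now +1
reciprocity: (1063/7139) = -1·(7139/1063) since 1063 mod 4 = 3, 7139 mod 4 = 3; sign now -1
(7139/1063) = (761/1063)   [reduce mod 1063]
reciprocity: (761/1063) = +1·(1063/761) since 761 mod 4 = 1, 1063 mod 4 = 3; sign now -1
(1063/761) = (302/761)   [reduce mod 761]
302 = 2^1·151; (2/761) = +1 since 761 mod 8 = 1, so (302/761) = (+1)^1·(151/761); sign now -1
reciprocity: (151/761) = +1·(761/151) since 151 mod 4 = 3, 761 mod 4 = 1; sign now -1
(761/151) = (6/151)   [reduce mod 151]
6 = 2^1·3; (2/151) = +1 since 151 mod 8 = 7, so (6/151) = (+1)^1·(3/151); sign now -1
reciprocity: (3/151) = -1·(151/3) since 3 mod 4 = 3, 151 mod 4 = 3; sign now +1
(151/3) = (1/3)   [reduce mod 3]
(1/3) = 1; final value = sign = +1

1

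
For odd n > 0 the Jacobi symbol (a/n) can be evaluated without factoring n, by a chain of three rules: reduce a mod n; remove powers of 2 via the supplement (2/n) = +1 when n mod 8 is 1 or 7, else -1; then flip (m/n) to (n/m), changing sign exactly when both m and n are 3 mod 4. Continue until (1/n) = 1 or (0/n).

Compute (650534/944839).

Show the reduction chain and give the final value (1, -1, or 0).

factor out 2^1: 650534 = 2^1·325267; with 944839 mod 8 = 7, (2/944839) = +1; sign now +1; continue with (325267/944839)
flip (325267/944839) -> (944839/325267): both odd, 325267 mod 4 = 3, 944839 mod 4 = 3, so the flip contributes -1; sign now -1
(944839/325267): 944839 mod 325267 = 294305, so (944839/325267) = (294305/325267)
flip (294305/325267) -> (325267/294305): both odd, 294305 mod 4 = 1, 325267 mod 4 = 3, so the flip contributes +1; sign now -1
(325267/294305): 325267 mod 294305 = 30962, so (325267/294305) = (30962/294305)
factor out 2^1: 30962 = 2^1·15481; with 294305 mod 8 = 1, (2/294305) = +1; sign now -1; continue with (15481/294305)
flip (15481/294305) -> (294305/15481): both odd, 15481 mod 4 = 1, 294305 mod 4 = 1, so the flip contributes +1; sign now -1
(294305/15481): 294305 mod 15481 = 166, so (294305/15481) = (166/15481)
factor out 2^1: 166 = 2^1·83; with 15481 mod 8 = 1, (2/15481) = +1; sign now -1; continue with (83/15481)
flip (83/15481) -> (15481/83): both odd, 83 mod 4 = 3, 15481 mod 4 = 1, so the flip contributes +1; sign now -1
(15481/83): 15481 mod 83 = 43, so (15481/83) = (43/83)
flip (43/83) -> (83/43): both odd, 43 mod 4 = 3, 83 mod 4 = 3, so the flip contributes -1; sign now +1
(83/43): 83 mod 43 = 40, so (83/43) = (40/43)
factor out 2^3: 40 = 2^3·5; with 43 mod 8 = 3, (2/43) = -1; sign now -1; continue with (5/43)
flip (5/43) -> (43/5): both odd, 5 mod 4 = 1, 43 mod 4 = 3, so the flip contributes +1; sign now -1
(43/5): 43 mod 5 = 3, so (43/5) = (3/5)
flip (3/5) -> (5/3): both odd, 3 mod 4 = 3, 5 mod 4 = 1, so the flip contributes +1; sign now -1
(5/3): 5 mod 3 = 2, so (5/3) = (2/3)
factor out 2^1: 2 = 2^1·1; with 3 mod 8 = 3, (2/3) = -1; sign now +1; continue with (1/3)
reached (1/3) = 1, so the symbol is +1

1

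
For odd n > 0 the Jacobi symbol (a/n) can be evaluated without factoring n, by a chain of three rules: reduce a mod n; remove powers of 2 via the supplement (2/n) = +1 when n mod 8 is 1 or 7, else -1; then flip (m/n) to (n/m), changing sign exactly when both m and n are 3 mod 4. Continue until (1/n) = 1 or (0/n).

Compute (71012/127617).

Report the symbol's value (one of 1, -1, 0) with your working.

71012 = 2^2·17753; (2/127617) = +1 since 127617 mod 8 = 1, so (71012/127617) = (+1)^2·(17753/127617); sign now +1
reciprocity: (17753/127617) = +1·(127617/17753) since 17753 mod 4 = 1, 127617 mod 4 = 1; sign now +1
(127617/17753) = (3346/17753)   [reduce mod 17753]
3346 = 2^1·1673; (2/17753) = +1 since 17753 mod 8 = 1, so (3346/17753) = (+1)^1·(1673/17753); sign now +1
reciprocity: (1673/17753) = +1·(17753/1673) since 1673 mod 4 = 1, 17753 mod 4 = 1; sign now +1
(17753/1673) = (1023/1673)   [reduce mod 1673]
reciprocity: (1023/1673) = +1·(1673/1023) since 1023 mod 4 = 3, 1673 mod 4 = 1; sign now +1
(1673/1023) = (650/1023)   [reduce mod 1023]
650 = 2^1·325; (2/1023) = +1 since 1023 mod 8 = 7, so (650/1023) = (+1)^1·(325/1023); sign now +1
reciprocity: (325/1023) = +1·(1023/325) since 325 mod 4 = 1, 1023 mod 4 = 3; sign now +1
(1023/325) = (48/325)   [reduce mod 325]
48 = 2^4·3; (2/325) = -1 since 325 mod 8 = 5, so (48/325) = (-1)^4·(3/325); sign now +1
reciprocity: (3/325) = +1·(325/3) since 3 mod 4 = 3, 325 mod 4 = 1; sign now +1
(325/3) = (1/3)   [reduce mod 3]
(1/3) = 1; final value = sign = +1

1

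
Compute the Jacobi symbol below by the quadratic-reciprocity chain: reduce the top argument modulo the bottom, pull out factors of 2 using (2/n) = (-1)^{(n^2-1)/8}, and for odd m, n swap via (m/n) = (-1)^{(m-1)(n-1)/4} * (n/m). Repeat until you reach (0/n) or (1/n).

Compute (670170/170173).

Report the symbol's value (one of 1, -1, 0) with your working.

-1

(670170/170173): 670170 mod 170173 = 159651, so (670170/170173) = (159651/170173)
flip (159651/170173) -> (170173/159651): both odd, 159651 mod 4 = 3, 170173 mod 4 = 1, so the flip contributes +1; sign now +1
(170173/159651): 170173 mod 159651 = 10522, so (170173/159651) = (10522/159651)
factor out 2^1: 10522 = 2^1·5261; with 159651 mod 8 = 3, (2/159651) = -1; sign now -1; continue with (5261/159651)
flip (5261/159651) -> (159651/5261): both odd, 5261 mod 4 = 1, 159651 mod 4 = 3, so the flip contributes +1; sign now -1
(159651/5261): 159651 mod 5261 = 1821, so (159651/5261) = (1821/5261)
flip (1821/5261) -> (5261/1821): both odd, 1821 mod 4 = 1, 5261 mod 4 = 1, so the flip contributes +1; sign now -1
(5261/1821): 5261 mod 1821 = 1619, so (5261/1821) = (1619/1821)
flip (1619/1821) -> (1821/1619): both odd, 1619 mod 4 = 3, 1821 mod 4 = 1, so the flip contributes +1; sign now -1
(1821/1619): 1821 mod 1619 = 202, so (1821/1619) = (202/1619)
factor out 2^1: 202 = 2^1·101; with 1619 mod 8 = 3, (2/1619) = -1; sign now +1; continue with (101/1619)
flip (101/1619) -> (1619/101): both odd, 101 mod 4 = 1, 1619 mod 4 = 3, so the flip contributes +1; sign now +1
(1619/101): 1619 mod 101 = 3, so (1619/101) = (3/101)
flip (3/101) -> (101/3): both odd, 3 mod 4 = 3, 101 mod 4 = 1, so the flip contributes +1; sign now +1
(101/3): 101 mod 3 = 2, so (101/3) = (2/3)
factor out 2^1: 2 = 2^1·1; with 3 mod 8 = 3, (2/3) = -1; sign now -1; continue with (1/3)
reached (1/3) = 1, so the symbol is -1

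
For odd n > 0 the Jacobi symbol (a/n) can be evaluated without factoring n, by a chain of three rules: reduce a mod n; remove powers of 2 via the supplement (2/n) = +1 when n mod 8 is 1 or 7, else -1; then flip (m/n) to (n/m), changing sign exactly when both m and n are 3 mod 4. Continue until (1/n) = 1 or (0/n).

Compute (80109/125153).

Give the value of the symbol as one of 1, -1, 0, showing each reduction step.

reciprocity: (80109/125153) = +1·(125153/80109) since 80109 mod 4 = 1, 125153 mod 4 = 1; sign now +1
(125153/80109) = (45044/80109)   [reduce mod 80109]
45044 = 2^2·11261; (2/80109) = -1 since 80109 mod 8 = 5, so (45044/80109) = (-1)^2·(11261/80109); sign now +1
reciprocity: (11261/80109) = +1·(80109/11261) since 11261 mod 4 = 1, 80109 mod 4 = 1; sign now +1
(80109/11261) = (1282/11261)   [reduce mod 11261]
1282 = 2^1·641; (2/11261) = -1 since 11261 mod 8 = 5, so (1282/11261) = (-1)^1·(641/11261); sign now -1
reciprocity: (641/11261) = +1·(11261/641) since 641 mod 4 = 1, 11261 mod 4 = 1; sign now -1
(11261/641) = (364/641)   [reduce mod 641]
364 = 2^2·91; (2/641) = +1 since 641 mod 8 = 1, so (364/641) = (+1)^2·(91/641); sign now -1
reciprocity: (91/641) = +1·(641/91) since 91 mod 4 = 3, 641 mod 4 = 1; sign now -1
(641/91) = (4/91)   [reduce mod 91]
4 = 2^2·1; (2/91) = -1 since 91 mod 8 = 3, so (4/91) = (-1)^2·(1/91); sign now -1
(1/91) = 1; final value = sign = -1

-1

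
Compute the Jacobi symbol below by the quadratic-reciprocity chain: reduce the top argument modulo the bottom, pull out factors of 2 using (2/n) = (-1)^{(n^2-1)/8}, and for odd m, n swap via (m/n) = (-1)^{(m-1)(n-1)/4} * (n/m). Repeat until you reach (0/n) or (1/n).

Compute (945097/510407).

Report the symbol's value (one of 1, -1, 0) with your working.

1

(945097/510407) = (434690/510407)   [reduce mod 510407]
434690 = 2^1·217345; (2/510407) = +1 since 510407 mod 8 = 7, so (434690/510407) = (+1)^1·(217345/510407); sign now +1
reciprocity: (217345/510407) = +1·(510407/217345) since 217345 mod 4 = 1, 510407 mod 4 = 3; sign now +1
(510407/217345) = (75717/217345)   [reduce mod 217345]
reciprocity: (75717/217345) = +1·(217345/75717) since 75717 mod 4 = 1, 217345 mod 4 = 1; sign now +1
(217345/75717) = (65911/75717)   [reduce mod 75717]
reciprocity: (65911/75717) = +1·(75717/65911) since 65911 mod 4 = 3, 75717 mod 4 = 1; sign now +1
(75717/65911) = (9806/65911)   [reduce mod 65911]
9806 = 2^1·4903; (2/65911) = +1 since 65911 mod 8 = 7, so (9806/65911) = (+1)^1·(4903/65911); sign now +1
reciprocity: (4903/65911) = -1·(65911/4903) since 4903 mod 4 = 3, 65911 mod 4 = 3; sign now -1
(65911/4903) = (2172/4903)   [reduce mod 4903]
2172 = 2^2·543; (2/4903) = +1 since 4903 mod 8 = 7, so (2172/4903) = (+1)^2·(543/4903); sign now -1
reciprocity: (543/4903) = -1·(4903/543) since 543 mod 4 = 3, 4903 mod 4 = 3; sign now +1
(4903/543) = (16/543)   [reduce mod 543]
16 = 2^4·1; (2/543) = +1 since 543 mod 8 = 7, so (16/543) = (+1)^4·(1/543); sign now +1
(1/543) = 1; final value = sign = +1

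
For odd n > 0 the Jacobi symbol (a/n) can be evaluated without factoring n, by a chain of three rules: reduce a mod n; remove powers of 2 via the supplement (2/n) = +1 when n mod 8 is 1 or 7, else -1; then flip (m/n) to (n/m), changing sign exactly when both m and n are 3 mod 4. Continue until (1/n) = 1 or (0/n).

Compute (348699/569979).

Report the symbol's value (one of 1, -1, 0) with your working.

flip (348699/569979) -> (569979/348699): both odd, 348699 mod 4 = 3, 569979 mod 4 = 3, so the flip contributes -1; sign now -1
(569979/348699): 569979 mod 348699 = 221280, so (569979/348699) = (221280/348699)
factor out 2^5: 221280 = 2^5·6915; with 348699 mod 8 = 3, (2/348699) = -1; sign now +1; continue with (6915/348699)
flip (6915/348699) -> (348699/6915): both odd, 6915 mod 4 = 3, 348699 mod 4 = 3, so the flip contributes -1; sign now -1
(348699/6915): 348699 mod 6915 = 2949, so (348699/6915) = (2949/6915)
flip (2949/6915) -> (6915/2949): both odd, 2949 mod 4 = 1, 6915 mod 4 = 3, so the flip contributes +1; sign now -1
(6915/2949): 6915 mod 2949 = 1017, so (6915/2949) = (1017/2949)
flip (1017/2949) -> (2949/1017): both odd, 1017 mod 4 = 1, 2949 mod 4 = 1, so the flip contributes +1; sign now -1
(2949/1017): 2949 mod 1017 = 915, so (2949/1017) = (915/1017)
flip (915/1017) -> (1017/915): both odd, 915 mod 4 = 3, 1017 mod 4 = 1, so the flip contributes +1; sign now -1
(1017/915): 1017 mod 915 = 102, so (1017/915) = (102/915)
factor out 2^1: 102 = 2^1·51; with 915 mod 8 = 3, (2/915) = -1; sign now +1; continue with (51/915)
flip (51/915) -> (915/51): both odd, 51 mod 4 = 3, 915 mod 4 = 3, so the flip contributes -1; sign now -1
(915/51): 915 mod 51 = 48, so (915/51) = (48/51)
factor out 2^4: 48 = 2^4·3; with 51 mod 8 = 3, (2/51) = -1; sign now -1; continue with (3/51)
flip (3/51) -> (51/3): both odd, 3 mod 4 = 3, 51 mod 4 = 3, so the flip contributes -1; sign now +1
(51/3): 51 mod 3 = 0, so (51/3) = (0/3)
reached (0/3); gcd(a, n) > 1, so (0/3) = 0 and the symbol is 0

0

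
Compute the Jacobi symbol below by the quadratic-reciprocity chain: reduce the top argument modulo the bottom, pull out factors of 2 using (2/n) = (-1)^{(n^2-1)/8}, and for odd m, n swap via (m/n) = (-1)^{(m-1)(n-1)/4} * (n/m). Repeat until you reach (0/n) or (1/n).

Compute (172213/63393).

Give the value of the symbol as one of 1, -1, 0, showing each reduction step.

1

(172213/63393) = (45427/63393)   [reduce mod 63393]
reciprocity: (45427/63393) = +1·(63393/45427) since 45427 mod 4 = 3, 63393 mod 4 = 1; sign now +1
(63393/45427) = (17966/45427)   [reduce mod 45427]
17966 = 2^1·8983; (2/45427) = -1 since 45427 mod 8 = 3, so (17966/45427) = (-1)^1·(8983/45427); sign now -1
reciprocity: (8983/45427) = -1·(45427/8983) since 8983 mod 4 = 3, 45427 mod 4 = 3; sign now +1
(45427/8983) = (512/8983)   [reduce mod 8983]
512 = 2^9·1; (2/8983) = +1 since 8983 mod 8 = 7, so (512/8983) = (+1)^9·(1/8983); sign now +1
(1/8983) = 1; final value = sign = +1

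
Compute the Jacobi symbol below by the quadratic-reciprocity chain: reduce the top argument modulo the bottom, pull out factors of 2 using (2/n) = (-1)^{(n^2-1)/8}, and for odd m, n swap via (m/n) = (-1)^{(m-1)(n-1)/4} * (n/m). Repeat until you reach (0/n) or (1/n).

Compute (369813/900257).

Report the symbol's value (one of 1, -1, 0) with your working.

flip (369813/900257) -> (900257/369813): both odd, 369813 mod 4 = 1, 900257 mod 4 = 1, so the flip contributes +1; sign now +1
(900257/369813): 900257 mod 369813 = 160631, so (900257/369813) = (160631/369813)
flip (160631/369813) -> (369813/160631): both odd, 160631 mod 4 = 3, 369813 mod 4 = 1, so the flip contributes +1; sign now +1
(369813/160631): 369813 mod 160631 = 48551, so (369813/160631) = (48551/160631)
flip (48551/160631) -> (160631/48551): both odd, 48551 mod 4 = 3, 160631 mod 4 = 3, so the flip contributes -1; sign now -1
(160631/48551): 160631 mod 48551 = 14978, so (160631/48551) = (14978/48551)
factor out 2^1: 14978 = 2^1·7489; with 48551 mod 8 = 7, (2/48551) = +1; sign now -1; continue with (7489/48551)
flip (7489/48551) -> (48551/7489): both odd, 7489 mod 4 = 1, 48551 mod 4 = 3, so the flip contributes +1; sign now -1
(48551/7489): 48551 mod 7489 = 3617, so (48551/7489) = (3617/7489)
flip (3617/7489) -> (7489/3617): both odd, 3617 mod 4 = 1, 7489 mod 4 = 1, so the flip contributes +1; sign now -1
(7489/3617): 7489 mod 3617 = 255, so (7489/3617) = (255/3617)
flip (255/3617) -> (3617/255): both odd, 255 mod 4 = 3, 3617 mod 4 = 1, so the flip contributes +1; sign now -1
(3617/255): 3617 mod 255 = 47, so (3617/255) = (47/255)
flip (47/255) -> (255/47): both odd, 47 mod 4 = 3, 255 mod 4 = 3, so the flip contributes -1; sign now +1
(255/47): 255 mod 47 = 20, so (255/47) = (20/47)
factor out 2^2: 20 = 2^2·5; with 47 mod 8 = 7, (2/47) = +1; sign now +1; continue with (5/47)
flip (5/47) -> (47/5): both odd, 5 mod 4 = 1, 47 mod 4 = 3, so the flip contributes +1; sign now +1
(47/5): 47 mod 5 = 2, so (47/5) = (2/5)
factor out 2^1: 2 = 2^1·1; with 5 mod 8 = 5, (2/5) = -1; sign now -1; continue with (1/5)
reached (1/5) = 1, so the symbol is -1

-1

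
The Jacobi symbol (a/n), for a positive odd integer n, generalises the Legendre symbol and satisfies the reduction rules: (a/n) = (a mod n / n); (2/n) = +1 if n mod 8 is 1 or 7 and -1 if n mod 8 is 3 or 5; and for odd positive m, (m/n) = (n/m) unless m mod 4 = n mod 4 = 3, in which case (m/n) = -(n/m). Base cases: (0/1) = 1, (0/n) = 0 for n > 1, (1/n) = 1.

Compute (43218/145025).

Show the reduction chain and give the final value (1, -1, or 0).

43218 = 2^1·21609; (2/145025) = +1 since 145025 mod 8 = 1, so (43218/145025) = (+1)^1·(21609/145025); sign now +1
reciprocity: (21609/145025) = +1·(145025/21609) since 21609 mod 4 = 1, 145025 mod 4 = 1; sign now +1
(145025/21609) = (15371/21609)   [reduce mod 21609]
reciprocity: (15371/21609) = +1·(21609/15371) since 15371 mod 4 = 3, 21609 mod 4 = 1; sign now +1
(21609/15371) = (6238/15371)   [reduce mod 15371]
6238 = 2^1·3119; (2/15371) = -1 since 15371 mod 8 = 3, so (6238/15371) = (-1)^1·(3119/15371); sign now -1
reciprocity: (3119/15371) = -1·(15371/3119) since 3119 mod 4 = 3, 15371 mod 4 = 3; sign now +1
(15371/3119) = (2895/3119)   [reduce mod 3119]
reciprocity: (2895/3119) = -1·(3119/2895) since 2895 mod 4 = 3, 3119 mod 4 = 3; sign now -1
(3119/2895) = (224/2895)   [reduce mod 2895]
224 = 2^5·7; (2/2895) = +1 since 2895 mod 8 = 7, so (224/2895) = (+1)^5·(7/2895); sign now -1
reciprocity: (7/2895) = -1·(2895/7) since 7 mod 4 = 3, 2895 mod 4 = 3; sign now +1
(2895/7) = (4/7)   [reduce mod 7]
4 = 2^2·1; (2/7) = +1 since 7 mod 8 = 7, so (4/7) = (+1)^2·(1/7); sign now +1
(1/7) = 1; final value = sign = +1

1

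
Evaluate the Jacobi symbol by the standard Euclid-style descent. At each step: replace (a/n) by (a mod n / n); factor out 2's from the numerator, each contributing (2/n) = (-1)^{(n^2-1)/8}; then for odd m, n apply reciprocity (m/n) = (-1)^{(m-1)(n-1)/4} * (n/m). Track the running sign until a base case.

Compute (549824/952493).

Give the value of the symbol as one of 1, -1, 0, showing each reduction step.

549824 = 2^6·8591; (2/952493) = -1 since 952493 mod 8 = 5, so (549824/952493) = (-1)^6·(8591/952493); sign now +1
reciprocity: (8591/952493) = +1·(952493/8591) since 8591 mod 4 = 3, 952493 mod 4 = 1; sign now +1
(952493/8591) = (7483/8591)   [reduce mod 8591]
reciprocity: (7483/8591) = -1·(8591/7483) since 7483 mod 4 = 3, 8591 mod 4 = 3; sign now -1
(8591/7483) = (1108/7483)   [reduce mod 7483]
1108 = 2^2·277; (2/7483) = -1 since 7483 mod 8 = 3, so (1108/7483) = (-1)^2·(277/7483); sign now -1
reciprocity: (277/7483) = +1·(7483/277) since 277 mod 4 = 1, 7483 mod 4 = 3; sign now -1
(7483/277) = (4/277)   [reduce mod 277]
4 = 2^2·1; (2/277) = -1 since 277 mod 8 = 5, so (4/277) = (-1)^2·(1/277); sign now -1
(1/277) = 1; final value = sign = -1

-1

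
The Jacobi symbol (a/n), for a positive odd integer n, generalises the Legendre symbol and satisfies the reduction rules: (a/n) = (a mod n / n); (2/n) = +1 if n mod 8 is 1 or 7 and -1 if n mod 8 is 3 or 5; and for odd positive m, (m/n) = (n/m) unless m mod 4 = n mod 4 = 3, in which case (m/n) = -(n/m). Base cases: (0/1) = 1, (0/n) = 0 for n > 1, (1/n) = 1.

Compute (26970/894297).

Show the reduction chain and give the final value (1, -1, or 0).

factor out 2^1: 26970 = 2^1·13485; with 894297 mod 8 = 1, (2/894297) = +1; sign now +1; continue with (13485/894297)
flip (13485/894297) -> (894297/13485): both odd, 13485 mod 4 = 1, 894297 mod 4 = 1, so the flip contributes +1; sign now +1
(894297/13485): 894297 mod 13485 = 4287, so (894297/13485) = (4287/13485)
flip (4287/13485) -> (13485/4287): both odd, 4287 mod 4 = 3, 13485 mod 4 = 1, so the flip contributes +1; sign now +1
(13485/4287): 13485 mod 4287 = 624, so (13485/4287) = (624/4287)
factor out 2^4: 624 = 2^4·39; with 4287 mod 8 = 7, (2/4287) = +1; sign now +1; continue with (39/4287)
flip (39/4287) -> (4287/39): both odd, 39 mod 4 = 3, 4287 mod 4 = 3, so the flip contributes -1; sign now -1
(4287/39): 4287 mod 39 = 36, so (4287/39) = (36/39)
factor out 2^2: 36 = 2^2·9; with 39 mod 8 = 7, (2/39) = +1; sign now -1; continue with (9/39)
flip (9/39) -> (39/9): both odd, 9 mod 4 = 1, 39 mod 4 = 3, so the flip contributes +1; sign now -1
(39/9): 39 mod 9 = 3, so (39/9) = (3/9)
flip (3/9) -> (9/3): both odd, 3 mod 4 = 3, 9 mod 4 = 1, so the flip contributes +1; sign now -1
(9/3): 9 mod 3 = 0, so (9/3) = (0/3)
reached (0/3); gcd(a, n) > 1, so (0/3) = 0 and the symbol is 0

0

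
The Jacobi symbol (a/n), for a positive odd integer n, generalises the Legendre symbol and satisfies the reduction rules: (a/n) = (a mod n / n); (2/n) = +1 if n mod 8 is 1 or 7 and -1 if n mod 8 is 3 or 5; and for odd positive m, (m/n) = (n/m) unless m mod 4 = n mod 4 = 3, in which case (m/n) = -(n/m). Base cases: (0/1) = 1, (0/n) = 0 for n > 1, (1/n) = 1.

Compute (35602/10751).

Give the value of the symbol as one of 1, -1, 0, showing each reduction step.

(35602/10751): 35602 mod 10751 = 3349, so (35602/10751) = (3349/10751)
flip (3349/10751) -> (10751/3349): both odd, 3349 mod 4 = 1, 10751 mod 4 = 3, so the flip contributes +1; sign now +1
(10751/3349): 10751 mod 3349 = 704, so (10751/3349) = (704/3349)
factor out 2^6: 704 = 2^6·11; with 3349 mod 8 = 5, (2/3349) = -1; sign now +1; continue with (11/3349)
flip (11/3349) -> (3349/11): both odd, 11 mod 4 = 3, 3349 mod 4 = 1, so the flip contributes +1; sign now +1
(3349/11): 3349 mod 11 = 5, so (3349/11) = (5/11)
flip (5/11) -> (11/5): both odd, 5 mod 4 = 1, 11 mod 4 = 3, so the flip contributes +1; sign now +1
(11/5): 11 mod 5 = 1, so (11/5) = (1/5)
reached (1/5) = 1, so the symbol is +1

1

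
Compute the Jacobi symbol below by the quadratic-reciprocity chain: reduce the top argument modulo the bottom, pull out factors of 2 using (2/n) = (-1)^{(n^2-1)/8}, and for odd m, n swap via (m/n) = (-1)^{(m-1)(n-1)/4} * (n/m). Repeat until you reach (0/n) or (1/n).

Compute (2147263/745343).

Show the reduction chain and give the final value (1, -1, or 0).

1

(2147263/745343): 2147263 mod 745343 = 656577, so (2147263/745343) = (656577/745343)
flip (656577/745343) -> (745343/656577): both odd, 656577 mod 4 = 1, 745343 mod 4 = 3, so the flip contributes +1; sign now +1
(745343/656577): 745343 mod 656577 = 88766, so (745343/656577) = (88766/656577)
factor out 2^1: 88766 = 2^1·44383; with 656577 mod 8 = 1, (2/656577) = +1; sign now +1; continue with (44383/656577)
flip (44383/656577) -> (656577/44383): both odd, 44383 mod 4 = 3, 656577 mod 4 = 1, so the flip contributes +1; sign now +1
(656577/44383): 656577 mod 44383 = 35215, so (656577/44383) = (35215/44383)
flip (35215/44383) -> (44383/35215): both odd, 35215 mod 4 = 3, 44383 mod 4 = 3, so the flip contributes -1; sign now -1
(44383/35215): 44383 mod 35215 = 9168, so (44383/35215) = (9168/35215)
factor out 2^4: 9168 = 2^4·573; with 35215 mod 8 = 7, (2/35215) = +1; sign now -1; continue with (573/35215)
flip (573/35215) -> (35215/573): both odd, 573 mod 4 = 1, 35215 mod 4 = 3, so the flip contributes +1; sign now -1
(35215/573): 35215 mod 573 = 262, so (35215/573) = (262/573)
factor out 2^1: 262 = 2^1·131; with 573 mod 8 = 5, (2/573) = -1; sign now +1; continue with (131/573)
flip (131/573) -> (573/131): both odd, 131 mod 4 = 3, 573 mod 4 = 1, so the flip contributes +1; sign now +1
(573/131): 573 mod 131 = 49, so (573/131) = (49/131)
flip (49/131) -> (131/49): both odd, 49 mod 4 = 1, 131 mod 4 = 3, so the flip contributes +1; sign now +1
(131/49): 131 mod 49 = 33, so (131/49) = (33/49)
flip (33/49) -> (49/33): both odd, 33 mod 4 = 1, 49 mod 4 = 1, so the flip contributes +1; sign now +1
(49/33): 49 mod 33 = 16, so (49/33) = (16/33)
factor out 2^4: 16 = 2^4·1; with 33 mod 8 = 1, (2/33) = +1; sign now +1; continue with (1/33)
reached (1/33) = 1, so the symbol is +1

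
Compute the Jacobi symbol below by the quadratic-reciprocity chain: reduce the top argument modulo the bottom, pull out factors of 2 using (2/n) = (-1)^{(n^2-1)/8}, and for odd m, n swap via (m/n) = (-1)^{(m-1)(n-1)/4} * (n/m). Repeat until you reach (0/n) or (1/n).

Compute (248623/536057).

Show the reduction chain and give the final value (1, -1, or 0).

reciprocity: (248623/536057) = +1·(536057/248623) since 248623 mod 4 = 3, 536057 mod 4 = 1; sign now +1
(536057/248623) = (38811/248623)   [reduce mod 248623]
reciprocity: (38811/248623) = -1·(248623/38811) since 38811 mod 4 = 3, 248623 mod 4 = 3; sign now -1
(248623/38811) = (15757/38811)   [reduce mod 38811]
reciprocity: (15757/38811) = +1·(38811/15757) since 15757 mod 4 = 1, 38811 mod 4 = 3; sign now -1
(38811/15757) = (7297/15757)   [reduce mod 15757]
reciprocity: (7297/15757) = +1·(15757/7297) since 7297 mod 4 = 1, 15757 mod 4 = 1; sign now -1
(15757/7297) = (1163/7297)   [reduce mod 7297]
reciprocity: (1163/7297) = +1·(7297/1163) since 1163 mod 4 = 3, 7297 mod 4 = 1; sign now -1
(7297/1163) = (319/1163)   [reduce mod 1163]
reciprocity: (319/1163) = -1·(1163/319) since 319 mod 4 = 3, 1163 mod 4 = 3; sign now +1
(1163/319) = (206/319)   [reduce mod 319]
206 = 2^1·103; (2/319) = +1 since 319 mod 8 = 7, so (206/319) = (+1)^1·(103/319); sign now +1
reciprocity: (103/319) = -1·(319/103) since 103 mod 4 = 3, 319 mod 4 = 3; sign now -1
(319/103) = (10/103)   [reduce mod 103]
10 = 2^1·5; (2/103) = +1 since 103 mod 8 = 7, so (10/103) = (+1)^1·(5/103); sign now -1
reciprocity: (5/103) = +1·(103/5) since 5 mod 4 = 1, 103 mod 4 = 3; sign now -1
(103/5) = (3/5)   [reduce mod 5]
reciprocity: (3/5) = +1·(5/3) since 3 mod 4 = 3, 5 mod 4 = 1; sign now -1
(5/3) = (2/3)   [reduce mod 3]
2 = 2^1·1; (2/3) = -1 since 3 mod 8 = 3, so (2/3) = (-1)^1·(1/3); sign now +1
(1/3) = 1; final value = sign = +1

1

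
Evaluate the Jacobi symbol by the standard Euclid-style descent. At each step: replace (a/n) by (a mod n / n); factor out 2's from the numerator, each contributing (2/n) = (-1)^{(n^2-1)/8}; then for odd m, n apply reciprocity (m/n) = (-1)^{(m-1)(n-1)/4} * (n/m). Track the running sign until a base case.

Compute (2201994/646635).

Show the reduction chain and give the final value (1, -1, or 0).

(2201994/646635) = (262089/646635)   [reduce mod 646635]
reciprocity: (262089/646635) = +1·(646635/262089) since 262089 mod 4 = 1, 646635 mod 4 = 3; sign now +1
(646635/262089) = (122457/262089)   [reduce mod 262089]
reciprocity: (122457/262089) = +1·(262089/122457) since 122457 mod 4 = 1, 262089 mod 4 = 1; sign now +1
(262089/122457) = (17175/122457)   [reduce mod 122457]
reciprocity: (17175/122457) = +1·(122457/17175) since 17175 mod 4 = 3, 122457 mod 4 = 1; sign now +1
(122457/17175) = (2232/17175)   [reduce mod 17175]
2232 = 2^3·279; (2/17175) = +1 since 17175 mod 8 = 7, so (2232/17175) = (+1)^3·(279/17175); sign now +1
reciprocity: (279/17175) = -1·(17175/279) since 279 mod 4 = 3, 17175 mod 4 = 3; sign now -1
(17175/279) = (156/279)   [reduce mod 279]
156 = 2^2·39; (2/279) = +1 since 279 mod 8 = 7, so (156/279) = (+1)^2·(39/279); sign now -1
reciprocity: (39/279) = -1·(279/39) since 39 mod 4 = 3, 279 mod 4 = 3; sign now +1
(279/39) = (6/39)   [reduce mod 39]
6 = 2^1·3; (2/39) = +1 since 39 mod 8 = 7, so (6/39) = (+1)^1·(3/39); sign now +1
reciprocity: (3/39) = -1·(39/3) since 3 mod 4 = 3, 39 mod 4 = 3; sign now -1
(39/3) = (0/3)   [reduce mod 3]
(0/3) = 0   [gcd(a, n) > 1]; final value = 0

0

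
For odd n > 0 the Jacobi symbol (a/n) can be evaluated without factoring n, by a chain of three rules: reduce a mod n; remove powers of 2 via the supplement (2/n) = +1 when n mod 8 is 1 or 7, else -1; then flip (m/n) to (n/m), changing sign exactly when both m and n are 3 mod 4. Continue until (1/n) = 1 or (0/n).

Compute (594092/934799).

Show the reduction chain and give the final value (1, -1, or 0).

594092 = 2^2·148523; (2/934799) = +1 since 934799 mod 8 = 7, so (594092/934799) = (+1)^2·(148523/934799); sign now +1
reciprocity: (148523/934799) = -1·(934799/148523) since 148523 mod 4 = 3, 934799 mod 4 = 3; sign now -1
(934799/148523) = (43661/148523)   [reduce mod 148523]
reciprocity: (43661/148523) = +1·(148523/43661) since 43661 mod 4 = 1, 148523 mod 4 = 3; sign now -1
(148523/43661) = (17540/43661)   [reduce mod 43661]
17540 = 2^2·4385; (2/43661) = -1 since 43661 mod 8 = 5, so (17540/43661) = (-1)^2·(4385/43661); sign now -1
reciprocity: (4385/43661) = +1·(43661/4385) since 4385 mod 4 = 1, 43661 mod 4 = 1; sign now -1
(43661/4385) = (4196/4385)   [reduce mod 4385]
4196 = 2^2·1049; (2/4385) = +1 since 4385 mod 8 = 1, so (4196/4385) = (+1)^2·(1049/4385); sign now -1
reciprocity: (1049/4385) = +1·(4385/1049) since 1049 mod 4 = 1, 4385 mod 4 = 1; sign now -1
(4385/1049) = (189/1049)   [reduce mod 1049]
reciprocity: (189/1049) = +1·(1049/189) since 189 mod 4 = 1, 1049 mod 4 = 1; sign now -1
(1049/189) = (104/189)   [reduce mod 189]
104 = 2^3·13; (2/189) = -1 since 189 mod 8 = 5, so (104/189) = (-1)^3·(13/189); sign now +1
reciprocity: (13/189) = +1·(189/13) since 13 mod 4 = 1, 189 mod 4 = 1; sign now +1
(189/13) = (7/13)   [reduce mod 13]
reciprocity: (7/13) = +1·(13/7) since 7 mod 4 = 3, 13 mod 4 = 1; sign now +1
(13/7) = (6/7)   [reduce mod 7]
6 = 2^1·3; (2/7) = +1 since 7 mod 8 = 7, so (6/7) = (+1)^1·(3/7); sign now +1
reciprocity: (3/7) = -1·(7/3) since 3 mod 4 = 3, 7 mod 4 = 3; sign now -1
(7/3) = (1/3)   [reduce mod 3]
(1/3) = 1; final value = sign = -1

-1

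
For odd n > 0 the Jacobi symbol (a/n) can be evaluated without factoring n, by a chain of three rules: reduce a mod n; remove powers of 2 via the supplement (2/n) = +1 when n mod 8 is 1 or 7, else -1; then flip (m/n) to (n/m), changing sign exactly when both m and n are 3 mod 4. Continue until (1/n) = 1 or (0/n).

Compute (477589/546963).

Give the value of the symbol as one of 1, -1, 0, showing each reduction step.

reciprocity: (477589/546963) = +1·(546963/477589) since 477589 mod 4 = 1, 546963 mod 4 = 3; sign now +1
(546963/477589) = (69374/477589)   [reduce mod 477589]
69374 = 2^1·34687; (2/477589) = -1 since 477589 mod 8 = 5, so (69374/477589) = (-1)^1·(34687/477589); sign now -1
reciprocity: (34687/477589) = +1·(477589/34687) since 34687 mod 4 = 3, 477589 mod 4 = 1; sign now -1
(477589/34687) = (26658/34687)   [reduce mod 34687]
26658 = 2^1·13329; (2/34687) = +1 since 34687 mod 8 = 7, so (26658/34687) = (+1)^1·(13329/34687); sign now -1
reciprocity: (13329/34687) = +1·(34687/13329) since 13329 mod 4 = 1, 34687 mod 4 = 3; sign now -1
(34687/13329) = (8029/13329)   [reduce mod 13329]
reciprocity: (8029/13329) = +1·(13329/8029) since 8029 mod 4 = 1, 13329 mod 4 = 1; sign now -1
(13329/8029) = (5300/8029)   [reduce mod 8029]
5300 = 2^2·1325; (2/8029) = -1 since 8029 mod 8 = 5, so (5300/8029) = (-1)^2·(1325/8029); sign now -1
reciprocity: (1325/8029) = +1·(8029/1325) since 1325 mod 4 = 1, 8029 mod 4 = 1; sign now -1
(8029/1325) = (79/1325)   [reduce mod 1325]
reciprocity: (79/1325) = +1·(1325/79) since 79 mod 4 = 3, 1325 mod 4 = 1; sign now -1
(1325/79) = (61/79)   [reduce mod 79]
reciprocity: (61/79) = +1·(79/61) since 61 mod 4 = 1, 79 mod 4 = 3; sign now -1
(79/61) = (18/61)   [reduce mod 61]
18 = 2^1·9; (2/61) = -1 since 61 mod 8 = 5, so (18/61) = (-1)^1·(9/61); sign now +1
reciprocity: (9/61) = +1·(61/9) since 9 mod 4 = 1, 61 mod 4 = 1; sign now +1
(61/9) = (7/9)   [reduce mod 9]
reciprocity: (7/9) = +1·(9/7) since 7 mod 4 = 3, 9 mod 4 = 1; sign now +1
(9/7) = (2/7)   [reduce mod 7]
2 = 2^1·1; (2/7) = +1 since 7 mod 8 = 7, so (2/7) = (+1)^1·(1/7); sign now +1
(1/7) = 1; final value = sign = +1

1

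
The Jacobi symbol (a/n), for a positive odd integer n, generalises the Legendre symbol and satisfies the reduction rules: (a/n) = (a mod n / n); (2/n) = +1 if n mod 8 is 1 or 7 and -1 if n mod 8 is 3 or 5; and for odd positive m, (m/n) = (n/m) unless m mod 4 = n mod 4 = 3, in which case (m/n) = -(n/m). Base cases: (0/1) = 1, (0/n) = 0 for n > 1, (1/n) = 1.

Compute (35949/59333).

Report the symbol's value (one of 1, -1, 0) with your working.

flip (35949/59333) -> (59333/35949): both odd, 35949 mod 4 = 1, 59333 mod 4 = 1, so the flip contributes +1; sign now +1
(59333/35949): 59333 mod 35949 = 23384, so (59333/35949) = (23384/35949)
factor out 2^3: 23384 = 2^3·2923; with 35949 mod 8 = 5, (2/35949) = -1; sign now -1; continue with (2923/35949)
flip (2923/35949) -> (35949/2923): both odd, 2923 mod 4 = 3, 35949 mod 4 = 1, so the flip contributes +1; sign now -1
(35949/2923): 35949 mod 2923 = 873, so (35949/2923) = (873/2923)
flip (873/2923) -> (2923/873): both odd, 873 mod 4 = 1, 2923 mod 4 = 3, so the flip contributes +1; sign now -1
(2923/873): 2923 mod 873 = 304, so (2923/873) = (304/873)
factor out 2^4: 304 = 2^4·19; with 873 mod 8 = 1, (2/873) = +1; sign now -1; continue with (19/873)
flip (19/873) -> (873/19): both odd, 19 mod 4 = 3, 873 mod 4 = 1, so the flip contributes +1; sign now -1
(873/19): 873 mod 19 = 18, so (873/19) = (18/19)
factor out 2^1: 18 = 2^1·9; with 19 mod 8 = 3, (2/19) = -1; sign now +1; continue with (9/19)
flip (9/19) -> (19/9): both odd, 9 mod 4 = 1, 19 mod 4 = 3, so the flip contributes +1; sign now +1
(19/9): 19 mod 9 = 1, so (19/9) = (1/9)
reached (1/9) = 1, so the symbol is +1

1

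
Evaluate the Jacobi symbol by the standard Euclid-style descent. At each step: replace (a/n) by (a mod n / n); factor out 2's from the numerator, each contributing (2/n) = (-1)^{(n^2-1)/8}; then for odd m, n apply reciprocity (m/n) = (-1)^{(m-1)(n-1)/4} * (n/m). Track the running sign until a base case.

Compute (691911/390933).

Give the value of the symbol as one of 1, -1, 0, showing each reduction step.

0

(691911/390933) = (300978/390933)   [reduce mod 390933]
300978 = 2^1·150489; (2/390933) = -1 since 390933 mod 8 = 5, so (300978/390933) = (-1)^1·(150489/390933); sign now -1
reciprocity: (150489/390933) = +1·(390933/150489) since 150489 mod 4 = 1, 390933 mod 4 = 1; sign now -1
(390933/150489) = (89955/150489)   [reduce mod 150489]
reciprocity: (89955/150489) = +1·(150489/89955) since 89955 mod 4 = 3, 150489 mod 4 = 1; sign now -1
(150489/89955) = (60534/89955)   [reduce mod 89955]
60534 = 2^1·30267; (2/89955) = -1 since 89955 mod 8 = 3, so (60534/89955) = (-1)^1·(30267/89955); sign now +1
reciprocity: (30267/89955) = -1·(89955/30267) since 30267 mod 4 = 3, 89955 mod 4 = 3; sign now -1
(89955/30267) = (29421/30267)   [reduce mod 30267]
reciprocity: (29421/30267) = +1·(30267/29421) since 29421 mod 4 = 1, 30267 mod 4 = 3; sign now -1
(30267/29421) = (846/29421)   [reduce mod 29421]
846 = 2^1·423; (2/29421) = -1 since 29421 mod 8 = 5, so (846/29421) = (-1)^1·(423/29421); sign now +1
reciprocity: (423/29421) = +1·(29421/423) since 423 mod 4 = 3, 29421 mod 4 = 1; sign now +1
(29421/423) = (234/423)   [reduce mod 423]
234 = 2^1·117; (2/423) = +1 since 423 mod 8 = 7, so (234/423) = (+1)^1·(117/423); sign now +1
reciprocity: (117/423) = +1·(423/117) since 117 mod 4 = 1, 423 mod 4 = 3; sign now +1
(423/117) = (72/117)   [reduce mod 117]
72 = 2^3·9; (2/117) = -1 since 117 mod 8 = 5, so (72/117) = (-1)^3·(9/117); sign now -1
reciprocity: (9/117) = +1·(117/9) since 9 mod 4 = 1, 117 mod 4 = 1; sign now -1
(117/9) = (0/9)   [reduce mod 9]
(0/9) = 0   [gcd(a, n) > 1]; final value = 0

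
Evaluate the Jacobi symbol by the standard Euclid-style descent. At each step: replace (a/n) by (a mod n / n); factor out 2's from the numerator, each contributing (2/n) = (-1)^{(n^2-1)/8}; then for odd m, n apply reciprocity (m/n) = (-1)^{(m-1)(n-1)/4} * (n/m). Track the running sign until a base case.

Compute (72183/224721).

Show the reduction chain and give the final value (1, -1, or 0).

reciprocity: (72183/224721) = +1·(224721/72183) since 72183 mod 4 = 3, 224721 mod 4 = 1; sign now +1
(224721/72183) = (8172/72183)   [reduce mod 72183]
8172 = 2^2·2043; (2/72183) = +1 since 72183 mod 8 = 7, so (8172/72183) = (+1)^2·(2043/72183); sign now +1
reciprocity: (2043/72183) = -1·(72183/2043) since 2043 mod 4 = 3, 72183 mod 4 = 3; sign now -1
(72183/2043) = (678/2043)   [reduce mod 2043]
678 = 2^1·339; (2/2043) = -1 since 2043 mod 8 = 3, so (678/2043) = (-1)^1·(339/2043); sign now +1
reciprocity: (339/2043) = -1·(2043/339) since 339 mod 4 = 3, 2043 mod 4 = 3; sign now -1
(2043/339) = (9/339)   [reduce mod 339]
reciprocity: (9/339) = +1·(339/9) since 9 mod 4 = 1, 339 mod 4 = 3; sign now -1
(339/9) = (6/9)   [reduce mod 9]
6 = 2^1·3; (2/9) = +1 since 9 mod 8 = 1, so (6/9) = (+1)^1·(3/9); sign now -1
reciprocity: (3/9) = +1·(9/3) since 3 mod 4 = 3, 9 mod 4 = 1; sign now -1
(9/3) = (0/3)   [reduce mod 3]
(0/3) = 0   [gcd(a, n) > 1]; final value = 0

0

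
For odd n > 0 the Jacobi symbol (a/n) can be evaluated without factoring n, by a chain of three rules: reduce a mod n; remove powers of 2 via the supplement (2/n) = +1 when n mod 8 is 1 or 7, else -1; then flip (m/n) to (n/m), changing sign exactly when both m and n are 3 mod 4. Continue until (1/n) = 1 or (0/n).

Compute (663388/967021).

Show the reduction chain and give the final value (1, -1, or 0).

factor out 2^2: 663388 = 2^2·165847; with 967021 mod 8 = 5, (2/967021) = -1; sign now +1; continue with (165847/967021)
flip (165847/967021) -> (967021/165847): both odd, 165847 mod 4 = 3, 967021 mod 4 = 1, so the flip contributes +1; sign now +1
(967021/165847): 967021 mod 165847 = 137786, so (967021/165847) = (137786/165847)
factor out 2^1: 137786 = 2^1·68893; with 165847 mod 8 = 7, (2/165847) = +1; sign now +1; continue with (68893/165847)
flip (68893/165847) -> (165847/68893): both odd, 68893 mod 4 = 1, 165847 mod 4 = 3, so the flip contributes +1; sign now +1
(165847/68893): 165847 mod 68893 = 28061, so (165847/68893) = (28061/68893)
flip (28061/68893) -> (68893/28061): both odd, 28061 mod 4 = 1, 68893 mod 4 = 1, so the flip contributes +1; sign now +1
(68893/28061): 68893 mod 28061 = 12771, so (68893/28061) = (12771/28061)
flip (12771/28061) -> (28061/12771): both odd, 12771 mod 4 = 3, 28061 mod 4 = 1, so the flip contributes +1; sign now +1
(28061/12771): 28061 mod 12771 = 2519, so (28061/12771) = (2519/12771)
flip (2519/12771) -> (12771/2519): both odd, 2519 mod 4 = 3, 12771 mod 4 = 3, so the flip contributes -1; sign now -1
(12771/2519): 12771 mod 2519 = 176, so (12771/2519) = (176/2519)
factor out 2^4: 176 = 2^4·11; with 2519 mod 8 = 7, (2/2519) = +1; sign now -1; continue with (11/2519)
flip (11/2519) -> (2519/11): both odd, 11 mod 4 = 3, 2519 mod 4 = 3, so the flip contributes -1; sign now +1
(2519/11): 2519 mod 11 = 0, so (2519/11) = (0/11)
reached (0/11); gcd(a, n) > 1, so (0/11) = 0 and the symbol is 0

0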